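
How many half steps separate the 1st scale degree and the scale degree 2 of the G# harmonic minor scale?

The scale is G# A# B C# D# E F##.
G# up to A# is a major second — 2 semitones.

2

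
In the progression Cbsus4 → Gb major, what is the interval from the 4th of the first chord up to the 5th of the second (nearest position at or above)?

The 4th of Cbsus4 is Fb; the 5th of Gb major is Db.
Counting 6 letters and 9 half steps from Fb gives a major sixth.

major sixth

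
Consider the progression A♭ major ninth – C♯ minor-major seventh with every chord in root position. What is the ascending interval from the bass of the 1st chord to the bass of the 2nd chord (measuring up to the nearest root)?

The roots are A♭ and C♯.
A♭ up to C♯ is 5 semitones, a half step wider than a major third, so the interval is augmented.

augmented third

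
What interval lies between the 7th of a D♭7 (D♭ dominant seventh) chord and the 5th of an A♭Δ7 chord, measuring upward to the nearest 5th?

M3

D♭7 (D♭ dominant seventh) has C♭ as its 7th, and A♭Δ7 has E♭ as its 5th.
From C♭ to E♭ is 4 semitones, exactly the major third.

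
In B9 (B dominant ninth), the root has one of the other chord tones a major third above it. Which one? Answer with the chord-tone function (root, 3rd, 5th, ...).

B9 is spelled B–D#–F#–A–C#.
The root is B. A major third above B is D#.
D# is the chord's 3rd.

3rd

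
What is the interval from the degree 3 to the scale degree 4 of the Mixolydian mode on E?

minor 2nd

E mixolydian: E F♯ G♯ A B C♯ D.
That puts G♯ below A.
G♯ up to A is 1 semitone, a half step narrower than a major second, so the interval is minor.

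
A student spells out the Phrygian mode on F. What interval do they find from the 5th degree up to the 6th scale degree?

m2

Spelling the Phrygian mode on F: F Gb Ab Bb C Db Eb.
The 5th degree is C and the degree 6 is Db.
From C to Db: 1 semitone over a second = minor.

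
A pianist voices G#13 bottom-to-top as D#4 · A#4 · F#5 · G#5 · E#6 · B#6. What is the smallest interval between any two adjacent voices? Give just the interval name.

major second

Adjacent intervals: D#4→A#4 = perfect fifth; A#4→F#5 = minor sixth; F#5→G#5 = major second; G#5→E#6 = major sixth; E#6→B#6 = perfect fifth.
The smallest is F#5 to G#5, a major second (2 semitones).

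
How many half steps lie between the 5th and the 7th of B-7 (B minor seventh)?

Bm7 is spelled B, D, F#, A.
F# to A is a minor third: 3 semitones.

3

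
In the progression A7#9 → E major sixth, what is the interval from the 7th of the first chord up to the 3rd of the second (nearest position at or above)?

A7#9 has G as its 7th, and E major sixth has G# as its 3rd.
From G to G#: 1 semitone over a unison = augmented.

augmented unison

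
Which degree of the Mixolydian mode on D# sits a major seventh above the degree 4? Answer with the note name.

The scale is D# E# F## G# A# B# C#.
The degree 4 is G#; a major seventh above that is F## — scale degree 3.

F##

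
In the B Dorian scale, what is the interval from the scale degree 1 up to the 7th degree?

B dorian: B C# D E F# G# A.
The scale degree 1 is B and the 7th scale degree is A.
7 letter names make it a seventh; at 10 semitones (a half step narrower than major) the quality is minor.

minor seventh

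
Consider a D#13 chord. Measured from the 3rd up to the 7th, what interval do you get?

diminished fifth

The chord tones of D# dominant thirteenth are D#-F##-A#-C#-E#-B#.
So we need the interval from F## up to C#.
From F## to C#: 6 semitones over a fifth = diminished.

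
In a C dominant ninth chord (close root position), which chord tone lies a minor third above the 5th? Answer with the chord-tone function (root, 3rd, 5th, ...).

7th

The chord tones of C9 are C-E-G-B♭-D.
The 5th is G. A minor third above G is B♭.
B♭ is the chord's 7th.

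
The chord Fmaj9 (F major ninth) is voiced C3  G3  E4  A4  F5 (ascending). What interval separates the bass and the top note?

perfect 18th

The outer voices are C3 and F5.
C up to F spans 18 letter names and 29 semitones — a perfect 18th.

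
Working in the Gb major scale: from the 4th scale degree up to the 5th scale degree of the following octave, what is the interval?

major 9th

The scale runs Gb Ab Bb Cb Db Eb F.
That puts Cb below Db.
Counting 9 letters and 14 half steps from Cb gives a major ninth.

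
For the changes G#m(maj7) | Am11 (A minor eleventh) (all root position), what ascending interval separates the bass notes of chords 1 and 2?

minor second

The roots are G# and A.
G# up to A is 1 semitone, a half step narrower than a major second, so the interval is minor.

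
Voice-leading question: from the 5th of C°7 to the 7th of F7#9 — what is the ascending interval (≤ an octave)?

major sixth

C°7 has Gb as its 5th, and F7#9 has Eb as its 7th.
Counting 6 letters and 9 half steps from Gb gives a major sixth.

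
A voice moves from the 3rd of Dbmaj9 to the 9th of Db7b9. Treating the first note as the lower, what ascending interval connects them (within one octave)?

diminished seventh

Dbmaj9 has F as its 3rd, and Db7b9 has Ebb as its 9th.
From F to Ebb: 9 semitones over a seventh = diminished.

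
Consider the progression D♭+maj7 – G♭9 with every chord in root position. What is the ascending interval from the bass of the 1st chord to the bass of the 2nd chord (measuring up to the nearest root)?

perfect fourth

The roots are D♭ and G♭.
D♭ up to G♭ spans 4 letter names and 5 semitones — a perfect fourth.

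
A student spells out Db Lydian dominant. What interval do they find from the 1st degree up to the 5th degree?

The scale runs Db Eb F G Ab Bb Cb.
That puts Db below Ab.
From Db to Ab is 7 semitones, exactly the perfect fifth.

perfect fifth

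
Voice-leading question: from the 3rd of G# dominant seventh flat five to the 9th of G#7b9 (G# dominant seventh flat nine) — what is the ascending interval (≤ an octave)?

The 3rd of G# dominant seventh flat five is B#; the 9th of G#7b9 (G# dominant seventh flat nine) is A.
B# up to A is 9 semitones, a whole step narrower than a major seventh, so the interval is diminished.

diminished 7th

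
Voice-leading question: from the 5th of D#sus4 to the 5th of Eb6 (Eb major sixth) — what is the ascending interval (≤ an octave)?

diminished 2nd

D#sus4 has A# as its 5th, and Eb6 (Eb major sixth) has Bb as its 5th.
2 letter names make it a second; at 0 semitones (a whole step narrower than major) the quality is diminished.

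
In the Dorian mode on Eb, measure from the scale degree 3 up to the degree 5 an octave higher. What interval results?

The scale runs Eb F Gb Ab Bb C Db.
The scale degree 3 is Gb and the 5th scale degree (up an octave) is Bb.
Counting 10 letters and 16 half steps from Gb gives a major tenth.

major tenth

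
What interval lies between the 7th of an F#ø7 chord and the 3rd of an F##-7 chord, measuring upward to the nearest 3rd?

augmented fourth

F#ø7 has E as its 7th, and F##-7 has A# as its 3rd.
From E to A#: 6 semitones over a fourth = augmented.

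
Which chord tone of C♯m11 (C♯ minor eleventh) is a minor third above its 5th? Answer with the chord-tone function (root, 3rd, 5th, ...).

The chord tones of C♯m11 (C♯ minor eleventh) are C♯–E–G♯–B–D♯–F♯.
The 5th is G♯. A minor third above G♯ is B.
B is the chord's 7th.

7th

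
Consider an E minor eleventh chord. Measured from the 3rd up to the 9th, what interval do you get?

M7

E minor eleventh: E G B D F♯ A.
The 3rd is G and the 9th is F♯.
G up to F♯ spans 7 letter names and 11 semitones — a major seventh.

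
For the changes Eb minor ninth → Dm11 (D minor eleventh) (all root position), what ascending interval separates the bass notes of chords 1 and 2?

major seventh

The roots are Eb and D.
Eb up to D spans 7 letter names and 11 semitones — a major seventh.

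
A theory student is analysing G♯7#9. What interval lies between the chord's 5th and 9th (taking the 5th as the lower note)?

G♯7#9: G♯–B♯–D♯–F♯–A𝄪.
So we need the interval from D♯ up to A𝄪.
D♯ up to A𝄪 is 8 semitones, a half step wider than a perfect fifth, so the interval is augmented.

augmented fifth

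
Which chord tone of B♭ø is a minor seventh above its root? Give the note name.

Ab

B♭ half-diminished seventh: B♭-D♭-F♭-A♭.
The root is B♭. A minor seventh above B♭ is A♭.
A♭ is the chord's 7th.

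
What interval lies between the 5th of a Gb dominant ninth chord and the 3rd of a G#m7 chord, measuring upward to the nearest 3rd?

A6

The 5th of Gb dominant ninth is Db; the 3rd of G#m7 is B.
6 letter names make it a sixth; at 10 semitones (a half step wider than major) the quality is augmented.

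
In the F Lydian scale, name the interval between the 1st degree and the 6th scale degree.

F lydian: F G A B C D E.
That puts F below D.
From F to D is 9 semitones, exactly the major sixth.

major 6th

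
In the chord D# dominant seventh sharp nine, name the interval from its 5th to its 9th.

Spelling the chord: D#-F##-A#-C#-E##.
That puts A# below E##.
5 letter names make it a fifth; at 8 semitones (a half step wider than perfect) the quality is augmented.

augmented fifth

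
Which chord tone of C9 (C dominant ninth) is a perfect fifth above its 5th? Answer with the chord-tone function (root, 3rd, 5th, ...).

C9 is spelled C–E–G–B♭–D.
The 5th is G. A perfect fifth above G is D.
D is the chord's 9th.

9th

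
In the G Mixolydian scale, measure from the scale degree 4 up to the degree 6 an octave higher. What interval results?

The scale runs G A B C D E F.
So we need the interval from C up to E.
C up to E spans 10 letter names and 16 semitones — a major tenth.

major tenth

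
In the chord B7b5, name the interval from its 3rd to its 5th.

Spelling the chord: B, D#, F, A.
So we need the interval from D# up to F.
D# up to F is 2 semitones, a whole step narrower than a major third, so the interval is diminished.

diminished 3rd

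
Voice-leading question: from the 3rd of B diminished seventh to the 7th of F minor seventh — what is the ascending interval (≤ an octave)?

minor 2nd

B diminished seventh has D as its 3rd, and F minor seventh has E♭ as its 7th.
From D to E♭: 1 semitone over a second = minor.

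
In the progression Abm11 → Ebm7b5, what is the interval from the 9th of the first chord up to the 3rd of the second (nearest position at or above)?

minor 6th

The 9th of Abm11 is Bb; the 3rd of Ebm7b5 is Gb.
Bb up to Gb is 8 semitones, a half step narrower than a major sixth, so the interval is minor.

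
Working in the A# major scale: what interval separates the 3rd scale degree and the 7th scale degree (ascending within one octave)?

perfect fifth

Spelling the A# major scale: A# B# C## D# E# F## G##.
3rd scale degree = C##; 7th degree = G##.
C## up to G## spans 5 letter names and 7 semitones — a perfect fifth.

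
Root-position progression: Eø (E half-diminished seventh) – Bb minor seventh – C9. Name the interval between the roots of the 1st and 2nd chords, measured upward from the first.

The roots are E and Bb.
From E to Bb: 6 semitones over a fifth = diminished.

diminished fifth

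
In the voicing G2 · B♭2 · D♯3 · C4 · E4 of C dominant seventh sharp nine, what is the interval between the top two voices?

Those voices are C4 and E4.
C up to E spans 3 letter names and 4 semitones — a major third.

major third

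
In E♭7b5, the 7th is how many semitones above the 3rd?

E♭7b5 is spelled E♭-G-B𝄫-D♭.
G to D♭ is a diminished fifth: 6 semitones.

6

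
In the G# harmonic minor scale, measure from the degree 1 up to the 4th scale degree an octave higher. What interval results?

P11

Spelling the G# harmonic minor scale: G# A# B C# D# E F##.
Degree 1 = G#; 4th degree (up an octave) = C#.
From G# to C# is 17 semitones, exactly the perfect eleventh.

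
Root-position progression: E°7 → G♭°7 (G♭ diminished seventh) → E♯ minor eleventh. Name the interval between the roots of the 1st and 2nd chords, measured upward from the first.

The roots are E and G♭.
3 letter names make it a third; at 2 semitones (a whole step narrower than major) the quality is diminished.

diminished third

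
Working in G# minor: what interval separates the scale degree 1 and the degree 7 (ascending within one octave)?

Spelling G# minor: G# A# B C# D# E F#.
The scale degree 1 is G# and the 7th degree is F#.
G# up to F# is 10 semitones, a half step narrower than a major seventh, so the interval is minor.

m7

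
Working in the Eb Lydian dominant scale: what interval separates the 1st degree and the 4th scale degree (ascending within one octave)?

The scale runs Eb F G A Bb C Db.
That puts Eb below A.
From Eb to A: 6 semitones over a fourth = augmented.

augmented 4th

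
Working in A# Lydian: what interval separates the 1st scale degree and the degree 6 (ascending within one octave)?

The scale runs A# B# C## D## E# F## G##.
That puts A# below F##.
From A# to F## is 9 semitones, exactly the major sixth.

major 6th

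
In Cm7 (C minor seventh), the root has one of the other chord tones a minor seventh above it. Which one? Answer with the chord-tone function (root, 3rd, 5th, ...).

Cm7 (C minor seventh): C, Eb, G, Bb.
The root is C. A minor seventh above C is Bb.
Bb is the chord's 7th.

7th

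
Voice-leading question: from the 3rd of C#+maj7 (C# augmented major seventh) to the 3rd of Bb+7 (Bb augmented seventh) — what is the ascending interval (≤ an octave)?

The 3rd of C#+maj7 (C# augmented major seventh) is E#; the 3rd of Bb+7 (Bb augmented seventh) is D.
From E# to D: 9 semitones over a seventh = diminished.

diminished seventh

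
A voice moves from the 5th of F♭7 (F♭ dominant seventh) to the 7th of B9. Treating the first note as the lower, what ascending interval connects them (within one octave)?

augmented sixth

The 5th of F♭7 (F♭ dominant seventh) is C♭; the 7th of B9 is A.
6 letter names make it a sixth; at 10 semitones (a half step wider than major) the quality is augmented.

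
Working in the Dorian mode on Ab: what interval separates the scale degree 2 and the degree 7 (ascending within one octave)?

The scale runs Ab Bb Cb Db Eb F Gb.
The scale degree 2 is Bb and the scale degree 7 is Gb.
Bb up to Gb is 8 semitones, a half step narrower than a major sixth, so the interval is minor.

m6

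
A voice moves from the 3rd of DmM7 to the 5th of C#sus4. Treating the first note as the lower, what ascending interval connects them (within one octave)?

DmM7 has F as its 3rd, and C#sus4 has G# as its 5th.
F up to G# is 3 semitones, a half step wider than a major second, so the interval is augmented.

augmented second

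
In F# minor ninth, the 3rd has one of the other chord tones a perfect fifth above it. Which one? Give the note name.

F#m9 (F# minor ninth): F#, A, C#, E, G#.
The 3rd is A. A perfect fifth above A is E.
E is the chord's 7th.

E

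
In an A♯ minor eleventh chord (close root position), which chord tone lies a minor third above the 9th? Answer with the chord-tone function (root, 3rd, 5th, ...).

The chord tones of A♯m11 are A♯-C♯-E♯-G♯-B♯-D♯.
The 9th is B♯. A minor third above B♯ is D♯.
D♯ is the chord's 11th.

11th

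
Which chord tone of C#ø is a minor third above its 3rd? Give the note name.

C# half-diminished seventh: C#–E–G–B.
The 3rd is E. A minor third above E is G.
G is the chord's 5th.

G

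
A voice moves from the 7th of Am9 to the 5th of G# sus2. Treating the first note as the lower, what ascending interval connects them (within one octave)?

The 7th of Am9 is G; the 5th of G# sus2 is D#.
G up to D# is 8 semitones, a half step wider than a perfect fifth, so the interval is augmented.

augmented fifth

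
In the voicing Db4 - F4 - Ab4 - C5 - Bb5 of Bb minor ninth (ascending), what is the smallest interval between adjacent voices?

Adjacent intervals: Db4→F4 = major third; F4→Ab4 = minor third; Ab4→C5 = major third; C5→Bb5 = minor seventh.
The smallest is F4 to Ab4, a minor third (3 semitones).

minor third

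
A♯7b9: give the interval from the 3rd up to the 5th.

minor third

A♯7b9 is spelled A♯–C𝄪–E♯–G♯–B.
3rd = C𝄪; 5th = E♯.
From C𝄪 to E♯: 3 semitones over a third = minor.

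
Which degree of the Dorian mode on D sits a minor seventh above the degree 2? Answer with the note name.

D

The scale is D E F G A B C.
The degree 2 is E; a minor seventh above that is D — scale degree 1.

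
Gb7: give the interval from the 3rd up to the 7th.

Gb7 is spelled Gb-Bb-Db-Fb.
That puts Bb below Fb.
Bb up to Fb is 6 semitones, a half step narrower than a perfect fifth, so the interval is diminished.

diminished fifth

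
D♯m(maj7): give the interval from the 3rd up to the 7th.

D♯m(maj7) is spelled D♯ F♯ A♯ C𝄪.
3rd = F♯; 7th = C𝄪.
F♯ up to C𝄪 is 8 semitones, a half step wider than a perfect fifth, so the interval is augmented.

augmented fifth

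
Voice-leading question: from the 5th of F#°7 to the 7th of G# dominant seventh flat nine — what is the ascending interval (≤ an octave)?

F#°7 has C as its 5th, and G# dominant seventh flat nine has F# as its 7th.
From C to F#: 6 semitones over a fourth = augmented.

A4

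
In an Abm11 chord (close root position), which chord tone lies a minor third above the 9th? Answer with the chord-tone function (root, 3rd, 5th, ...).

11th

Abm11: Ab Cb Eb Gb Bb Db.
The 9th is Bb. A minor third above Bb is Db.
Db is the chord's 11th.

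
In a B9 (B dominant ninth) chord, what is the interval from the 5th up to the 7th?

minor 3rd

B9 (B dominant ninth) is spelled B D♯ F♯ A C♯.
The 5th is F♯ and the 7th is A.
From F♯ to A: 3 semitones over a third = minor.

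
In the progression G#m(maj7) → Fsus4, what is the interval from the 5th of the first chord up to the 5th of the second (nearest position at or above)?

diminished seventh

The 5th of G#m(maj7) is D#; the 5th of Fsus4 is C.
D# up to C is 9 semitones, a whole step narrower than a major seventh, so the interval is diminished.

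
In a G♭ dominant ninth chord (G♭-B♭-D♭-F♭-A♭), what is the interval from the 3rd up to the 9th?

3rd = B♭; 9th = A♭.
B♭ up to A♭ is 10 semitones, a half step narrower than a major seventh, so the interval is minor.

minor seventh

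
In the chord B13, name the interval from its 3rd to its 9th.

minor 7th

B dominant thirteenth is spelled B D# F# A C# G#.
3rd = D#; 9th = C#.
From D# to C#: 10 semitones over a seventh = minor.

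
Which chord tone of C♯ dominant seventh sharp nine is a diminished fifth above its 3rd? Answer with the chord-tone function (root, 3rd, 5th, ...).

C♯7#9: C♯, E♯, G♯, B, D𝄪.
The 3rd is E♯. A diminished fifth above E♯ is B.
B is the chord's 7th.

7th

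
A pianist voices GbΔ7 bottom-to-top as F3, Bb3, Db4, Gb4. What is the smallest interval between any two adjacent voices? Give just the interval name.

Adjacent intervals: F3→Bb3 = perfect fourth; Bb3→Db4 = minor third; Db4→Gb4 = perfect fourth.
The smallest is Bb3 to Db4, a minor third (3 semitones).

minor third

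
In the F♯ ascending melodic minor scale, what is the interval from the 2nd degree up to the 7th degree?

Spelling the F♯ ascending melodic minor scale: F♯ G♯ A B C♯ D♯ E♯.
2nd degree = G♯; 7th scale degree = E♯.
Counting 6 letters and 9 half steps from G♯ gives a major sixth.

major sixth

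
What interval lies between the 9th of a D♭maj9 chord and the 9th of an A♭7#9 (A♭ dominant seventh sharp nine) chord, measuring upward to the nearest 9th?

augmented 5th

D♭maj9 has E♭ as its 9th, and A♭7#9 (A♭ dominant seventh sharp nine) has B as its 9th.
From E♭ to B: 8 semitones over a fifth = augmented.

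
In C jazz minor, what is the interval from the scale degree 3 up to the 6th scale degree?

A4

The scale runs C D Eb F G A B.
Scale degree 3 = Eb; 6th degree = A.
4 letter names make it a fourth; at 6 semitones (a half step wider than perfect) the quality is augmented.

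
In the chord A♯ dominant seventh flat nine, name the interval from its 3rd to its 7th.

diminished fifth

A♯7b9 is spelled A♯ C𝄪 E♯ G♯ B.
3rd = C𝄪; 7th = G♯.
From C𝄪 to G♯: 6 semitones over a fifth = diminished.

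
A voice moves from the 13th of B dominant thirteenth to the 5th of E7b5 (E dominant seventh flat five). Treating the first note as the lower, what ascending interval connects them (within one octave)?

d3

The 13th of B dominant thirteenth is G♯; the 5th of E7b5 (E dominant seventh flat five) is B♭.
3 letter names make it a third; at 2 semitones (a whole step narrower than major) the quality is diminished.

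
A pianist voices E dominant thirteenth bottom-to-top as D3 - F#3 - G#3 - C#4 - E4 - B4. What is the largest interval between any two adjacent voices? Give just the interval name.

Adjacent intervals: D3→F#3 = major third; F#3→G#3 = major second; G#3→C#4 = perfect fourth; C#4→E4 = minor third; E4→B4 = perfect fifth.
The largest is E4 to B4, a perfect fifth (7 semitones).

perfect fifth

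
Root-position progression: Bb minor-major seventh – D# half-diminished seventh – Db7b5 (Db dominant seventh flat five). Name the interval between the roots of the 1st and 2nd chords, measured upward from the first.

augmented third

The roots are Bb and D#.
Bb up to D# is 5 semitones, a half step wider than a major third, so the interval is augmented.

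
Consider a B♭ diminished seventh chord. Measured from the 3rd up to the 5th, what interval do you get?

m3

Spelling the chord: B♭, D♭, F♭, A𝄫.
The 3rd is D♭ and the 5th is F♭.
3 letter names make it a third; at 3 semitones (a half step narrower than major) the quality is minor.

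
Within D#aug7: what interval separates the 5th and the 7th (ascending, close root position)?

d3

Spelling the chord: D#, F##, A##, C#.
The 5th is A## and the 7th is C#.
3 letter names make it a third; at 2 semitones (a whole step narrower than major) the quality is diminished.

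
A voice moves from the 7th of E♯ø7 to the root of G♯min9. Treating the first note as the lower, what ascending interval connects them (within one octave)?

perfect fourth

E♯ø7 has D♯ as its 7th, and G♯min9 has G♯ as its root.
From D♯ to G♯ is 5 semitones, exactly the perfect fourth.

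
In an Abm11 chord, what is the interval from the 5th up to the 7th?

Ab minor eleventh: Ab–Cb–Eb–Gb–Bb–Db.
5th = Eb; 7th = Gb.
3 letter names make it a third; at 3 semitones (a half step narrower than major) the quality is minor.

minor 3rd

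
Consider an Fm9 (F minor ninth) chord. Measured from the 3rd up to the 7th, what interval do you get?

Spelling the chord: F A♭ C E♭ G.
That puts A♭ below E♭.
A♭ up to E♭ spans 5 letter names and 7 semitones — a perfect fifth.

perfect 5th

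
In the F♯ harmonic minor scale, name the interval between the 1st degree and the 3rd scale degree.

The scale runs F♯ G♯ A B C♯ D E♯.
That puts F♯ below A.
From F♯ to A: 3 semitones over a third = minor.

m3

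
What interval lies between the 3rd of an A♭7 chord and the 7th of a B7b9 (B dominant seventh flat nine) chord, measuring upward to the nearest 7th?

A♭7 has C as its 3rd, and B7b9 (B dominant seventh flat nine) has A as its 7th.
Counting 6 letters and 9 half steps from C gives a major sixth.

major 6th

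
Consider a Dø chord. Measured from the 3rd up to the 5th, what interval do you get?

minor 3rd

Spelling the chord: D, F, A♭, C.
That puts F below A♭.
From F to A♭: 3 semitones over a third = minor.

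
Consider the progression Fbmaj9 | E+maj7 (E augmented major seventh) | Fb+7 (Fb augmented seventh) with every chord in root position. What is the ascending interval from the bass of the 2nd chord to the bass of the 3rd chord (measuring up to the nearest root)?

The roots are E and Fb.
From E to Fb: 0 semitones over a second = diminished.

diminished 2nd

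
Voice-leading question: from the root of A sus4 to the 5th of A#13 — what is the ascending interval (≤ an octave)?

A sus4 has A as its root, and A#13 has E# as its 5th.
A up to E# is 8 semitones, a half step wider than a perfect fifth, so the interval is augmented.

augmented fifth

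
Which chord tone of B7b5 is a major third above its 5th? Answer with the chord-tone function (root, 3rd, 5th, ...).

7th

The chord tones of B7b5 are B–D#–F–A.
The 5th is F. A major third above F is A.
A is the chord's 7th.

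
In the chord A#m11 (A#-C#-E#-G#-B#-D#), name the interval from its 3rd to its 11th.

So we need the interval from C# up to D#.
Counting 9 letters and 14 half steps from C# gives a major ninth.

major ninth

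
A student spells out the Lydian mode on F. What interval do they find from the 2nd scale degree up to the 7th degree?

major sixth

The scale runs F G A B C D E.
That puts G below E.
G up to E spans 6 letter names and 9 semitones — a major sixth.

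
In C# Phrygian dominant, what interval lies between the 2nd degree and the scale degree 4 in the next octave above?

The scale runs C# D E# F# G# A B.
2nd degree = D; 4th scale degree (up an octave) = F#.
From D to F# is 16 semitones, exactly the major tenth.

M10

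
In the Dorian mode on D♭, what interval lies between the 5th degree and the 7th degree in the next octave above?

The scale runs D♭ E♭ F♭ G♭ A♭ B♭ C♭.
So we need the interval from A♭ up to C♭.
From A♭ to C♭: 15 semitones over a tenth = minor.

minor 10th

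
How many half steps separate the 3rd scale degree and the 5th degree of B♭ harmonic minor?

4

The scale is B♭ C D♭ E♭ F G♭ A.
D♭ up to F is a major third — 4 semitones.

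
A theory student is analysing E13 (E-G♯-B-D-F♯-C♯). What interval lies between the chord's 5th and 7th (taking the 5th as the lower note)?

5th = B; 7th = D.
B up to D is 3 semitones, a half step narrower than a major third, so the interval is minor.

minor 3rd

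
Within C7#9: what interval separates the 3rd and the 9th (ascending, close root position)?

major seventh

C7#9 (C dominant seventh sharp nine): C-E-G-Bb-D#.
The 3rd is E and the 9th is D#.
E up to D# spans 7 letter names and 11 semitones — a major seventh.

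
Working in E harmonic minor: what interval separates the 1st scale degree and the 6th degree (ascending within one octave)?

E harmonic minor: E F# G A B C D#.
So we need the interval from E up to C.
E up to C is 8 semitones, a half step narrower than a major sixth, so the interval is minor.

minor sixth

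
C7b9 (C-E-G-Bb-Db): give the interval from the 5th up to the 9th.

diminished 5th

The 5th is G and the 9th is Db.
From G to Db: 6 semitones over a fifth = diminished.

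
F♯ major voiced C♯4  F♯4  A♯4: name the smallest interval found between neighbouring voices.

M3

Adjacent intervals: C♯4→F♯4 = perfect fourth; F♯4→A♯4 = major third.
The smallest is F♯4 to A♯4, a major third (4 semitones).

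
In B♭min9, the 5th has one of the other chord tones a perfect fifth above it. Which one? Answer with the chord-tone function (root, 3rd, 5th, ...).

B♭m9 is spelled B♭, D♭, F, A♭, C.
The 5th is F. A perfect fifth above F is C.
C is the chord's 9th.

9th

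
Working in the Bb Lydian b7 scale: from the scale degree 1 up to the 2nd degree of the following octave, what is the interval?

major ninth

Spelling the Bb Lydian b7 scale: Bb C D E F G Ab.
The scale degree 1 is Bb and the degree 2 (up an octave) is C.
From Bb to C is 14 semitones, exactly the major ninth.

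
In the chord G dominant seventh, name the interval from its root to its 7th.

m7

The chord tones of G7 (G dominant seventh) are G, B, D, F.
So we need the interval from G up to F.
G up to F is 10 semitones, a half step narrower than a major seventh, so the interval is minor.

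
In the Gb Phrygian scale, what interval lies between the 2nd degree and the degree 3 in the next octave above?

Gb phrygian: Gb Abb Bbb Cb Db Ebb Fb.
That puts Abb below Bbb.
From Abb to Bbb is 14 semitones, exactly the major ninth.

major ninth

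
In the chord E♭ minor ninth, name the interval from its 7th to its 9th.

major 3rd

The chord tones of E♭m9 are E♭, G♭, B♭, D♭, F.
So we need the interval from D♭ up to F.
D♭ up to F spans 3 letter names and 4 semitones — a major third.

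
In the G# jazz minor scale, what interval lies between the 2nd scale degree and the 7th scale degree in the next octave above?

G# melodic minor: G# A# B C# D# E# F##.
So we need the interval from A# up to F##.
Counting 13 letters and 21 half steps from A# gives a major thirteenth.

major thirteenth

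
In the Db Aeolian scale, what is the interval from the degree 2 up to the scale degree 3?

minor second

Spelling the Db Aeolian scale: Db Eb Fb Gb Ab Bbb Cb.
The degree 2 is Eb and the scale degree 3 is Fb.
Eb up to Fb is 1 semitone, a half step narrower than a major second, so the interval is minor.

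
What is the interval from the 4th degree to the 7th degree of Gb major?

augmented fourth

Spelling Gb major: Gb Ab Bb Cb Db Eb F.
4th degree = Cb; 7th degree = F.
From Cb to F: 6 semitones over a fourth = augmented.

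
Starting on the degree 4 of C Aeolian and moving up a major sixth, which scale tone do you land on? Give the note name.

The scale is C D Eb F G Ab Bb.
The degree 4 is F; a major sixth above that is D — scale degree 2.

D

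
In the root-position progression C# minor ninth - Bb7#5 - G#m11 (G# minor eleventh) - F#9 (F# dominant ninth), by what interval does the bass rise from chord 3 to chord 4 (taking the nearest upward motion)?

minor seventh

The roots are G# and F#.
G# up to F# is 10 semitones, a half step narrower than a major seventh, so the interval is minor.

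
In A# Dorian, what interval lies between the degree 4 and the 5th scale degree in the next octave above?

major ninth

The scale runs A# B# C# D# E# F## G#.
So we need the interval from D# up to E#.
Counting 9 letters and 14 half steps from D# gives a major ninth.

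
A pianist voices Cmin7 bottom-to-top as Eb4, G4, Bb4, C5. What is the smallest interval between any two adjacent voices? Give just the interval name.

major 2nd

Adjacent intervals: Eb4→G4 = major third; G4→Bb4 = minor third; Bb4→C5 = major second.
The smallest is Bb4 to C5, a major second (2 semitones).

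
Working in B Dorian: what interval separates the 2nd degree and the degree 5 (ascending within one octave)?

The scale runs B C# D E F# G# A.
The 2nd degree is C# and the 5th scale degree is F#.
Counting 4 letters and 5 half steps from C# gives a perfect fourth.

perfect fourth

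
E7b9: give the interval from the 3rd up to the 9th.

Spelling the chord: E G# B D F.
So we need the interval from G# up to F.
G# up to F is 9 semitones, a whole step narrower than a major seventh, so the interval is diminished.

diminished 7th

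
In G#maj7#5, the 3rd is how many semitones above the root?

G#+maj7: G#–B#–D##–F##.
G# to B# is a major third: 4 semitones.

4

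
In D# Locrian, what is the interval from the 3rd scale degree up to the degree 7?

The scale runs D# E F# G# A B C#.
The 3rd scale degree is F# and the 7th degree is C#.
F# up to C# spans 5 letter names and 7 semitones — a perfect fifth.

P5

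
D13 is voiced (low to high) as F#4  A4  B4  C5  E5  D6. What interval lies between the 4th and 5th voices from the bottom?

Those voices are C5 and E5.
From C to E is 4 semitones, exactly the major third.

major third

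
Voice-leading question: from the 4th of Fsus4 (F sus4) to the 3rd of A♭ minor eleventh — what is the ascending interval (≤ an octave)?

m2

Fsus4 (F sus4) has B♭ as its 4th, and A♭ minor eleventh has C♭ as its 3rd.
From B♭ to C♭: 1 semitone over a second = minor.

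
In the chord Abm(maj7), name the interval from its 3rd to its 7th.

A5

Spelling the chord: Ab–Cb–Eb–G.
That puts Cb below G.
Cb up to G is 8 semitones, a half step wider than a perfect fifth, so the interval is augmented.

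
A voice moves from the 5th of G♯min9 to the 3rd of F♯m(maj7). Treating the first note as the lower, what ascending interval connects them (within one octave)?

d5

The 5th of G♯min9 is D♯; the 3rd of F♯m(maj7) is A.
D♯ up to A is 6 semitones, a half step narrower than a perfect fifth, so the interval is diminished.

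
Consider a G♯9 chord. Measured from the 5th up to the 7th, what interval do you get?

Spelling the chord: G♯–B♯–D♯–F♯–A♯.
The 5th is D♯ and the 7th is F♯.
3 letter names make it a third; at 3 semitones (a half step narrower than major) the quality is minor.

minor 3rd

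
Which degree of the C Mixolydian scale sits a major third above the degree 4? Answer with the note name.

The scale is C D E F G A Bb.
The degree 4 is F; a major third above that is A — scale degree 6.

A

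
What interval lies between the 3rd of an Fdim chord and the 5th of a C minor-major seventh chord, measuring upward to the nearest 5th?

Fdim has A♭ as its 3rd, and C minor-major seventh has G as its 5th.
Counting 7 letters and 11 half steps from A♭ gives a major seventh.

M7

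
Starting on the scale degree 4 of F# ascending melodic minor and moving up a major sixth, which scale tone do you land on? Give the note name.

The scale is F# G# A B C# D# E#.
The scale degree 4 is B; a major sixth above that is G# — scale degree 2.

G#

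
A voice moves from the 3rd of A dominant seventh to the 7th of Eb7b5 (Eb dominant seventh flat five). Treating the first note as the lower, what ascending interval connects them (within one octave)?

d2

A dominant seventh has C# as its 3rd, and Eb7b5 (Eb dominant seventh flat five) has Db as its 7th.
C# up to Db is 0 semitones, a whole step narrower than a major second, so the interval is diminished.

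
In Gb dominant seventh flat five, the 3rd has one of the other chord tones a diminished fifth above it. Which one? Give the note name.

Gb dominant seventh flat five is spelled Gb Bb Dbb Fb.
The 3rd is Bb. A diminished fifth above Bb is Fb.
Fb is the chord's 7th.

Fb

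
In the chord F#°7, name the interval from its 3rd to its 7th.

Spelling the chord: F#–A–C–Eb.
That puts A below Eb.
5 letter names make it a fifth; at 6 semitones (a half step narrower than perfect) the quality is diminished.

diminished fifth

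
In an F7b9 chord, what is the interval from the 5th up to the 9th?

diminished 5th

F7b9: F, A, C, Eb, Gb.
5th = C; 9th = Gb.
5 letter names make it a fifth; at 6 semitones (a half step narrower than perfect) the quality is diminished.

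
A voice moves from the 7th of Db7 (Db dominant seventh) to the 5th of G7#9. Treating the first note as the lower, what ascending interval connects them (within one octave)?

The 7th of Db7 (Db dominant seventh) is Cb; the 5th of G7#9 is D.
From Cb to D: 3 semitones over a second = augmented.

augmented second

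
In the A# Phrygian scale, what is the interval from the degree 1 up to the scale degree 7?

minor seventh

The scale runs A# B C# D# E# F# G#.
The degree 1 is A# and the 7th scale degree is G#.
7 letter names make it a seventh; at 10 semitones (a half step narrower than major) the quality is minor.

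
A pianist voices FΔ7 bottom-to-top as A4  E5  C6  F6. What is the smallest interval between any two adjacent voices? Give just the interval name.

Adjacent intervals: A4→E5 = perfect fifth; E5→C6 = minor sixth; C6→F6 = perfect fourth.
The smallest is C6 to F6, a perfect fourth (5 semitones).

perfect fourth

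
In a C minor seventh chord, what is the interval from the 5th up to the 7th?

The chord tones of C minor seventh are C–Eb–G–Bb.
The 5th is G and the 7th is Bb.
From G to Bb: 3 semitones over a third = minor.

minor third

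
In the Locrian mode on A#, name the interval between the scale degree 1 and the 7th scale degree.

A# locrian: A# B C# D# E F# G#.
The scale degree 1 is A# and the degree 7 is G#.
A# up to G# is 10 semitones, a half step narrower than a major seventh, so the interval is minor.

minor 7th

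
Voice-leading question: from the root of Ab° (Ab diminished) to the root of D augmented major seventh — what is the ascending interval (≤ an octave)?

augmented fourth

Ab° (Ab diminished) has Ab as its root, and D augmented major seventh has D as its root.
From Ab to D: 6 semitones over a fourth = augmented.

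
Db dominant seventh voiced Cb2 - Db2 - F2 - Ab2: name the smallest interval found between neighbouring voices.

M2

Adjacent intervals: Cb2→Db2 = major second; Db2→F2 = major third; F2→Ab2 = minor third.
The smallest is Cb2 to Db2, a major second (2 semitones).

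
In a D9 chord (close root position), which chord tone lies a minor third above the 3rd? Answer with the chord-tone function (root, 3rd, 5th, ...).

5th

Spelling the chord: D F# A C E.
The 3rd is F#. A minor third above F# is A.
A is the chord's 5th.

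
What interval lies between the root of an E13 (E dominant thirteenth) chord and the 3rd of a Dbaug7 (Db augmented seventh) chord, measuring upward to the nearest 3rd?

E13 (E dominant thirteenth) has E as its root, and Dbaug7 (Db augmented seventh) has F as its 3rd.
From E to F: 1 semitone over a second = minor.

minor second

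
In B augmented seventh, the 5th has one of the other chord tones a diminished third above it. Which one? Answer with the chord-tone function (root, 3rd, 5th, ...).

7th

B+7 is spelled B, D#, F##, A.
The 5th is F##. A diminished third above F## is A.
A is the chord's 7th.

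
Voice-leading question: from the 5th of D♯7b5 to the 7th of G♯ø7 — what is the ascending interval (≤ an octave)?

The 5th of D♯7b5 is A; the 7th of G♯ø7 is F♯.
A up to F♯ spans 6 letter names and 9 semitones — a major sixth.

major sixth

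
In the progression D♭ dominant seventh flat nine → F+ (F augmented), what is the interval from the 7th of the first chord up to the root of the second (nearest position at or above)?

augmented fourth

The 7th of D♭ dominant seventh flat nine is C♭; the root of F+ (F augmented) is F.
From C♭ to F: 6 semitones over a fourth = augmented.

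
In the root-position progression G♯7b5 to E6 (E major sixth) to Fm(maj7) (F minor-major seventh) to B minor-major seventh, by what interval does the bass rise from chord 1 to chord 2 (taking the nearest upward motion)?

minor sixth

The roots are G♯ and E.
G♯ up to E is 8 semitones, a half step narrower than a major sixth, so the interval is minor.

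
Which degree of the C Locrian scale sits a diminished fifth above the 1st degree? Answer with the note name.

The scale is C D♭ E♭ F G♭ A♭ B♭.
The 1st degree is C; a diminished fifth above that is G♭ — scale degree 5.

Gb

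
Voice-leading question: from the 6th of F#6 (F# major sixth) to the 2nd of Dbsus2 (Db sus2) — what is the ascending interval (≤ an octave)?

diminished second

The 6th of F#6 (F# major sixth) is D#; the 2nd of Dbsus2 (Db sus2) is Eb.
D# up to Eb is 0 semitones, a whole step narrower than a major second, so the interval is diminished.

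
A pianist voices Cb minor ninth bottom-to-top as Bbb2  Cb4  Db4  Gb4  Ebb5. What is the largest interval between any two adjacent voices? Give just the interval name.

major ninth

Adjacent intervals: Bbb2→Cb4 = major ninth; Cb4→Db4 = major second; Db4→Gb4 = perfect fourth; Gb4→Ebb5 = minor sixth.
The largest is Bbb2 to Cb4, a major ninth (14 semitones).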